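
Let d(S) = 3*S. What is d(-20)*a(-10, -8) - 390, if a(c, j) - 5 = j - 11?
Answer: 450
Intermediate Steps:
a(c, j) = -6 + j (a(c, j) = 5 + (j - 11) = 5 + (-11 + j) = -6 + j)
d(-20)*a(-10, -8) - 390 = (3*(-20))*(-6 - 8) - 390 = -60*(-14) - 390 = 840 - 390 = 450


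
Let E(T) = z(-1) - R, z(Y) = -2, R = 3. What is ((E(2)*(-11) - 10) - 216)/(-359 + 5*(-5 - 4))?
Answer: 171/404 ≈ 0.42327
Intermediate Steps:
E(T) = -5 (E(T) = -2 - 1*3 = -2 - 3 = -5)
((E(2)*(-11) - 10) - 216)/(-359 + 5*(-5 - 4)) = ((-5*(-11) - 10) - 216)/(-359 + 5*(-5 - 4)) = ((55 - 10) - 216)/(-359 + 5*(-9)) = (45 - 216)/(-359 - 45) = -171/(-404) = -171*(-1/404) = 171/404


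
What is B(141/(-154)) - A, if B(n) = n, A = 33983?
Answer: -5233523/154 ≈ -33984.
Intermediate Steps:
B(141/(-154)) - A = 141/(-154) - 1*33983 = 141*(-1/154) - 33983 = -141/154 - 33983 = -5233523/154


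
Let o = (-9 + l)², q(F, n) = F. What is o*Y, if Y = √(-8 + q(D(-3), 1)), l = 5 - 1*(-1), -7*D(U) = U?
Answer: 9*I*√371/7 ≈ 24.765*I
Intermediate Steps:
D(U) = -U/7
l = 6 (l = 5 + 1 = 6)
o = 9 (o = (-9 + 6)² = (-3)² = 9)
Y = I*√371/7 (Y = √(-8 - ⅐*(-3)) = √(-8 + 3/7) = √(-53/7) = I*√371/7 ≈ 2.7516*I)
o*Y = 9*(I*√371/7) = 9*I*√371/7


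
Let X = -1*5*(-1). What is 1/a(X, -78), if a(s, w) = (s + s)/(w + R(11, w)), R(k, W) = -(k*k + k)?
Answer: -21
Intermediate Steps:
X = 5 (X = -5*(-1) = 5)
R(k, W) = -k - k² (R(k, W) = -(k² + k) = -(k + k²) = -k - k²)
a(s, w) = 2*s/(-132 + w) (a(s, w) = (s + s)/(w - 1*11*(1 + 11)) = (2*s)/(w - 1*11*12) = (2*s)/(w - 132) = (2*s)/(-132 + w) = 2*s/(-132 + w))
1/a(X, -78) = 1/(2*5/(-132 - 78)) = 1/(2*5/(-210)) = 1/(2*5*(-1/210)) = 1/(-1/21) = -21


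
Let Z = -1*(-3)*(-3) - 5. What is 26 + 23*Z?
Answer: -296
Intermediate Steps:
Z = -14 (Z = 3*(-3) - 5 = -9 - 5 = -14)
26 + 23*Z = 26 + 23*(-14) = 26 - 322 = -296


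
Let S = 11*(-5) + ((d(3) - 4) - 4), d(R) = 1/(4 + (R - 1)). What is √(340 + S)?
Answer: √9978/6 ≈ 16.648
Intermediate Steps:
d(R) = 1/(3 + R) (d(R) = 1/(4 + (-1 + R)) = 1/(3 + R))
S = -377/6 (S = 11*(-5) + ((1/(3 + 3) - 4) - 4) = -55 + ((1/6 - 4) - 4) = -55 + ((⅙ - 4) - 4) = -55 + (-23/6 - 4) = -55 - 47/6 = -377/6 ≈ -62.833)
√(340 + S) = √(340 - 377/6) = √(1663/6) = √9978/6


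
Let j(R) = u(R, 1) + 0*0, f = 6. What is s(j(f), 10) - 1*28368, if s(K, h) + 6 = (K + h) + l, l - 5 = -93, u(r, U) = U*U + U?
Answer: -28450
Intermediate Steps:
u(r, U) = U + U**2 (u(r, U) = U**2 + U = U + U**2)
l = -88 (l = 5 - 93 = -88)
j(R) = 2 (j(R) = 1*(1 + 1) + 0*0 = 1*2 + 0 = 2 + 0 = 2)
s(K, h) = -94 + K + h (s(K, h) = -6 + ((K + h) - 88) = -6 + (-88 + K + h) = -94 + K + h)
s(j(f), 10) - 1*28368 = (-94 + 2 + 10) - 1*28368 = -82 - 28368 = -28450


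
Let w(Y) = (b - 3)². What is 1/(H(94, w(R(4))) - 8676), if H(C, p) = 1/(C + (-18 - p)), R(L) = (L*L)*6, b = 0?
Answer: -67/581291 ≈ -0.00011526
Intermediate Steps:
R(L) = 6*L² (R(L) = L²*6 = 6*L²)
w(Y) = 9 (w(Y) = (0 - 3)² = (-3)² = 9)
H(C, p) = 1/(-18 + C - p)
1/(H(94, w(R(4))) - 8676) = 1/(-1/(18 + 9 - 1*94) - 8676) = 1/(-1/(18 + 9 - 94) - 8676) = 1/(-1/(-67) - 8676) = 1/(-1*(-1/67) - 8676) = 1/(1/67 - 8676) = 1/(-581291/67) = -67/581291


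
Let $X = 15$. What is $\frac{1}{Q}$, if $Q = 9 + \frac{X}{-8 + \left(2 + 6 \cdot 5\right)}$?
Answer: $\frac{8}{77} \approx 0.1039$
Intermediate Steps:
$Q = \frac{77}{8}$ ($Q = 9 + \frac{1}{-8 + \left(2 + 6 \cdot 5\right)} 15 = 9 + \frac{1}{-8 + \left(2 + 30\right)} 15 = 9 + \frac{1}{-8 + 32} \cdot 15 = 9 + \frac{1}{24} \cdot 15 = 9 + \frac{5}{8} = \frac{77}{8} \approx 9.625$)
$\frac{1}{Q} = \frac{1}{\frac{77}{8}} = \frac{8}{77}$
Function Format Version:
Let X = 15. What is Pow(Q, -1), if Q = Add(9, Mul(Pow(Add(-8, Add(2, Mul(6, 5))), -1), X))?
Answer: Rational(8, 77) ≈ 0.10390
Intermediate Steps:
Q = Rational(77, 8) (Q = Add(9, Mul(Pow(Add(-8, Add(2, Mul(6, 5))), -1), 15)) = Add(9, Mul(Pow(Add(-8, Add(2, 30)), -1), 15)) = Add(9, Mul(Pow(Add(-8, 32), -1), 15)) = Add(9, Mul(Pow(24, -1), 15)) = Add(9, Mul(Rational(1, 24), 15)) = Add(9, Rational(5, 8)) = Rational(77, 8) ≈ 9.6250)
Pow(Q, -1) = Pow(Rational(77, 8), -1) = Rational(8, 77)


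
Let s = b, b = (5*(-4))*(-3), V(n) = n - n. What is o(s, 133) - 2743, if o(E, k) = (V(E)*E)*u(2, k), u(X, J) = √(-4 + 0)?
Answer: -2743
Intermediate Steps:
u(X, J) = 2*I (u(X, J) = √(-4) = 2*I)
V(n) = 0
b = 60 (b = -20*(-3) = 60)
s = 60
o(E, k) = 0 (o(E, k) = (0*E)*(2*I) = 0*(2*I) = 0)
o(s, 133) - 2743 = 0 - 2743 = -2743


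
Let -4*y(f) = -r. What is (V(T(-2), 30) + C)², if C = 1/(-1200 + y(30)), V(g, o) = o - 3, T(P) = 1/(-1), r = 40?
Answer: 1032272641/1416100 ≈ 728.96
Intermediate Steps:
T(P) = -1
V(g, o) = -3 + o
y(f) = 10 (y(f) = -(-1)*40/4 = -¼*(-40) = 10)
C = -1/1190 (C = 1/(-1200 + 10) = 1/(-1190) = -1/1190 ≈ -0.00084034)
(V(T(-2), 30) + C)² = ((-3 + 30) - 1/1190)² = (27 - 1/1190)² = (32129/1190)² = 1032272641/1416100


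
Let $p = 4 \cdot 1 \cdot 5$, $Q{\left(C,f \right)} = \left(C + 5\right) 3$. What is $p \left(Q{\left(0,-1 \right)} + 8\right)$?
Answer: $460$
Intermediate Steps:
$Q{\left(C,f \right)} = 15 + 3 C$ ($Q{\left(C,f \right)} = \left(5 + C\right) 3 = 15 + 3 C$)
$p = 20$ ($p = 4 \cdot 5 = 20$)
$p \left(Q{\left(0,-1 \right)} + 8\right) = 20 \left(\left(15 + 3 \cdot 0\right) + 8\right) = 20 \left(\left(15 + 0\right) + 8\right) = 20 \left(15 + 8\right) = 20 \cdot 23 = 460$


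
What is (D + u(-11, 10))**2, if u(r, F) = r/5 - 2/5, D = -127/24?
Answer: 896809/14400 ≈ 62.278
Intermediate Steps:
D = -127/24 (D = -127*1/24 = -127/24 ≈ -5.2917)
u(r, F) = -2/5 + r/5 (u(r, F) = r*(1/5) - 2*1/5 = r/5 - 2/5 = -2/5 + r/5)
(D + u(-11, 10))**2 = (-127/24 + (-2/5 + (1/5)*(-11)))**2 = (-127/24 + (-2/5 - 11/5))**2 = (-127/24 - 13/5)**2 = (-947/120)**2 = 896809/14400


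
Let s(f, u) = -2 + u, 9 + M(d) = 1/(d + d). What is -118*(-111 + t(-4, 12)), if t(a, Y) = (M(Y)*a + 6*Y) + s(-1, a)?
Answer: 3245/3 ≈ 1081.7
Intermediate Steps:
M(d) = -9 + 1/(2*d) (M(d) = -9 + 1/(d + d) = -9 + 1/(2*d))
t(a, Y) = -2 + a + 6*Y + a*(-9 + 1/(2*Y)) (t(a, Y) = ((-9 + 1/(2*Y))*a + 6*Y) + (-2 + a) = (a*(-9 + 1/(2*Y)) + 6*Y) + (-2 + a) = (6*Y + a*(-9 + 1/(2*Y))) + (-2 + a) = -2 + a + 6*Y + a*(-9 + 1/(2*Y)))
-118*(-111 + t(-4, 12)) = -118*(-111 + (-2 - 8*(-4) + 6*12 + (½)*(-4)/12)) = -118*(-111 + (-2 + 32 + 72 + (½)*(-4)*(1/12))) = -118*(-111 + (-2 + 32 + 72 - ⅙)) = -118*(-111 + 611/6) = -118*(-55/6) = 3245/3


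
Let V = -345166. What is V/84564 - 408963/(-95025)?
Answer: 297357997/1339282350 ≈ 0.22203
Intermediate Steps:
V/84564 - 408963/(-95025) = -345166/84564 - 408963/(-95025) = -345166*1/84564 - 408963*(-1/95025) = -172583/42282 + 136321/31675 = 297357997/1339282350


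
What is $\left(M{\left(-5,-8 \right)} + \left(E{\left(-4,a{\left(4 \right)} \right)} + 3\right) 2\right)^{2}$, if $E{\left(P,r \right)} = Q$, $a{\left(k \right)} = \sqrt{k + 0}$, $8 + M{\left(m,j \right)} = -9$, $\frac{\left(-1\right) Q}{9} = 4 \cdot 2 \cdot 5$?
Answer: $534361$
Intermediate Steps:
$Q = -360$ ($Q = - 9 \cdot 4 \cdot 2 \cdot 5 = - 9 \cdot 8 \cdot 5 = \left(-9\right) 40 = -360$)
$M{\left(m,j \right)} = -17$ ($M{\left(m,j \right)} = -8 - 9 = -17$)
$a{\left(k \right)} = \sqrt{k}$
$E{\left(P,r \right)} = -360$
$\left(M{\left(-5,-8 \right)} + \left(E{\left(-4,a{\left(4 \right)} \right)} + 3\right) 2\right)^{2} = \left(-17 + \left(-360 + 3\right) 2\right)^{2} = \left(-17 - 714\right)^{2} = \left(-731\right)^{2} = 534361$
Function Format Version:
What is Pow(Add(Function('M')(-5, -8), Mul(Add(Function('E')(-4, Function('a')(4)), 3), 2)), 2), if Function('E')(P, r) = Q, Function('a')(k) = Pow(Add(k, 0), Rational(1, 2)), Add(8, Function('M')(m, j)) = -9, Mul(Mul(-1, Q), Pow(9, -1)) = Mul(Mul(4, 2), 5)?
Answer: 534361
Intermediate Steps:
Q = -360 (Q = Mul(-9, Mul(Mul(4, 2), 5)) = Mul(-9, Mul(8, 5)) = Mul(-9, 40) = -360)
Function('M')(m, j) = -17 (Function('M')(m, j) = Add(-8, -9) = -17)
Function('a')(k) = Pow(k, Rational(1, 2))
Function('E')(P, r) = -360
Pow(Add(Function('M')(-5, -8), Mul(Add(Function('E')(-4, Function('a')(4)), 3), 2)), 2) = Pow(Add(-17, Mul(Add(-360, 3), 2)), 2) = Pow(Add(-17, Mul(-357, 2)), 2) = Pow(Add(-17, -714), 2) = Pow(-731, 2) = 534361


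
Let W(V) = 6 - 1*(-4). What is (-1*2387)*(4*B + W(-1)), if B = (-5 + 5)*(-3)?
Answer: -23870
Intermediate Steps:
B = 0 (B = 0*(-3) = 0)
W(V) = 10 (W(V) = 6 + 4 = 10)
(-1*2387)*(4*B + W(-1)) = (-1*2387)*(4*0 + 10) = -2387*(0 + 10) = -2387*10 = -23870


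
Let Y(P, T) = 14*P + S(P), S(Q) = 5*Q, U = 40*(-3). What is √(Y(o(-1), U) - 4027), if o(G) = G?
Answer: 17*I*√14 ≈ 63.608*I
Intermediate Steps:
U = -120
Y(P, T) = 19*P (Y(P, T) = 14*P + 5*P = 19*P)
√(Y(o(-1), U) - 4027) = √(19*(-1) - 4027) = √(-19 - 4027) = √(-4046) = 17*I*√14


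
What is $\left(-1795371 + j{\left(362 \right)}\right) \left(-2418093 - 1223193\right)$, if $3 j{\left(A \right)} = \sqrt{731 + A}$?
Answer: $6537459287106 - 1213762 \sqrt{1093} \approx 6.5374 \cdot 10^{12}$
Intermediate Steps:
$j{\left(A \right)} = \frac{\sqrt{731 + A}}{3}$
$\left(-1795371 + j{\left(362 \right)}\right) \left(-2418093 - 1223193\right) = \left(-1795371 + \frac{\sqrt{731 + 362}}{3}\right) \left(-2418093 - 1223193\right) = \left(-1795371 + \frac{\sqrt{1093}}{3}\right) \left(-3641286\right) = 6537459287106 - 1213762 \sqrt{1093}$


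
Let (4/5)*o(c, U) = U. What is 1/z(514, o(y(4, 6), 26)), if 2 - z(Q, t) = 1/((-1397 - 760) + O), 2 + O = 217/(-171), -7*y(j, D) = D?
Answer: 369406/738983 ≈ 0.49988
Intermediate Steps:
y(j, D) = -D/7
O = -559/171 (O = -2 + 217/(-171) = -2 + 217*(-1/171) = -2 - 217/171 = -559/171 ≈ -3.2690)
o(c, U) = 5*U/4
z(Q, t) = 738983/369406 (z(Q, t) = 2 - 1/((-1397 - 760) - 559/171) = 2 - 1/(-2157 - 559/171) = 2 - 1/(-369406/171) = 2 - 1*(-171/369406) = 2 + 171/369406 = 738983/369406)
1/z(514, o(y(4, 6), 26)) = 1/(738983/369406) = 369406/738983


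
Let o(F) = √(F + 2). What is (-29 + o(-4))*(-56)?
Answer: 1624 - 56*I*√2 ≈ 1624.0 - 79.196*I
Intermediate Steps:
o(F) = √(2 + F)
(-29 + o(-4))*(-56) = (-29 + √(2 - 4))*(-56) = (-29 + √(-2))*(-56) = (-29 + I*√2)*(-56) = 1624 - 56*I*√2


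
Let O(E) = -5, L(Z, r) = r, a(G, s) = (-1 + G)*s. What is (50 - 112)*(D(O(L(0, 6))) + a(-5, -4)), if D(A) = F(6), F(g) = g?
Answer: -1860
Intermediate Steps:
a(G, s) = s*(-1 + G)
D(A) = 6
(50 - 112)*(D(O(L(0, 6))) + a(-5, -4)) = (50 - 112)*(6 - 4*(-1 - 5)) = -62*(6 - 4*(-6)) = -62*(6 + 24) = -62*30 = -1860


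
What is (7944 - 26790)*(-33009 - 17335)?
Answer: 948783024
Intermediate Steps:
(7944 - 26790)*(-33009 - 17335) = -18846*(-50344) = 948783024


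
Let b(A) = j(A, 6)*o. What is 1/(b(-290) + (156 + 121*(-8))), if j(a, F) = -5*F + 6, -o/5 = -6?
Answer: -1/1532 ≈ -0.00065274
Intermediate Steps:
o = 30 (o = -5*(-6) = 30)
j(a, F) = 6 - 5*F
b(A) = -720 (b(A) = (6 - 5*6)*30 = (6 - 30)*30 = -24*30 = -720)
1/(b(-290) + (156 + 121*(-8))) = 1/(-720 + (156 + 121*(-8))) = 1/(-720 + (156 - 968)) = 1/(-720 - 812) = 1/(-1532) = -1/1532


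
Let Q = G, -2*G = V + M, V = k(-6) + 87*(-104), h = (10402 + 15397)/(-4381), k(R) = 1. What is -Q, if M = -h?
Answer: -19804554/4381 ≈ -4520.6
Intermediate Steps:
h = -25799/4381 (h = 25799*(-1/4381) = -25799/4381 ≈ -5.8888)
V = -9047 (V = 1 + 87*(-104) = 1 - 9048 = -9047)
M = 25799/4381 (M = -1*(-25799/4381) = 25799/4381 ≈ 5.8888)
G = 19804554/4381 (G = -(-9047 + 25799/4381)/2 = -1/2*(-39609108/4381) = 19804554/4381 ≈ 4520.6)
Q = 19804554/4381 ≈ 4520.6
-Q = -1*19804554/4381 = -19804554/4381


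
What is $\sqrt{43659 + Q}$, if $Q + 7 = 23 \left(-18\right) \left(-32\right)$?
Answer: $10 \sqrt{569} \approx 238.54$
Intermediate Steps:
$Q = 13241$ ($Q = -7 + 23 \left(-18\right) \left(-32\right) = -7 - -13248 = -7 + 13248 = 13241$)
$\sqrt{43659 + Q} = \sqrt{43659 + 13241} = \sqrt{56900} = 10 \sqrt{569}$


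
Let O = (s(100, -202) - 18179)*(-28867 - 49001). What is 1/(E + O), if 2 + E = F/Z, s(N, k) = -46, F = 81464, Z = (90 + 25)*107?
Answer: 12305/17462570668354 ≈ 7.0465e-10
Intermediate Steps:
Z = 12305 (Z = 115*107 = 12305)
E = 56854/12305 (E = -2 + 81464/12305 = 56854/12305 ≈ 4.6204)
O = 1419144300 (O = (-46 - 18179)*(-28867 - 49001) = -18225*(-77868) = 1419144300)
1/(E + O) = 1/(56854/12305 + 1419144300) = 1/(17462570668354/12305) = 12305/17462570668354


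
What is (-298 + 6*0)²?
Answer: 88804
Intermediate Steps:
(-298 + 6*0)² = (-298 + 0)² = (-298)² = 88804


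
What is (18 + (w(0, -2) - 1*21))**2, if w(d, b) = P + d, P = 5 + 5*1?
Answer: 49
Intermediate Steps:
P = 10 (P = 5 + 5 = 10)
w(d, b) = 10 + d
(18 + (w(0, -2) - 1*21))**2 = (18 + ((10 + 0) - 1*21))**2 = (18 + (10 - 21))**2 = (18 - 11)**2 = 7**2 = 49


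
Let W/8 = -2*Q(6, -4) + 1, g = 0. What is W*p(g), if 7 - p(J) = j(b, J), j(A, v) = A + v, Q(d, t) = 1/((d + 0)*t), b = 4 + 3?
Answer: 0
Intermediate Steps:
b = 7
Q(d, t) = 1/(d*t)
p(J) = -J (p(J) = 7 - (7 + J) = 7 + (-7 - J) = -J)
W = 26/3 (W = 8*(-2/(6*(-4)) + 1) = 8*(-(-1)/(3*4) + 1) = 8*(-2*(-1/24) + 1) = 8*(1/12 + 1) = 8*(13/12) = 26/3 ≈ 8.6667)
W*p(g) = 26*(-1*0)/3 = (26/3)*0 = 0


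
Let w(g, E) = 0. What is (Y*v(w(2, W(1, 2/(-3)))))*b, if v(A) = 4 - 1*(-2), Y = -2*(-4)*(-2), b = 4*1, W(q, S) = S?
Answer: -384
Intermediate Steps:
b = 4
Y = -16 (Y = 8*(-2) = -16)
v(A) = 6 (v(A) = 4 + 2 = 6)
(Y*v(w(2, W(1, 2/(-3)))))*b = -16*6*4 = -96*4 = -384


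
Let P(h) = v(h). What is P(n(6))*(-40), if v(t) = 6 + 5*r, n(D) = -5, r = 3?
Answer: -840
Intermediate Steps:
v(t) = 21 (v(t) = 6 + 5*3 = 6 + 15 = 21)
P(h) = 21
P(n(6))*(-40) = 21*(-40) = -840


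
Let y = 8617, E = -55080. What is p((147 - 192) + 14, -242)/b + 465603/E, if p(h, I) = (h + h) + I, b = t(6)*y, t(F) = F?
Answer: -1338297257/158208120 ≈ -8.4591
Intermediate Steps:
b = 51702 (b = 6*8617 = 51702)
p(h, I) = I + 2*h (p(h, I) = 2*h + I = I + 2*h)
p((147 - 192) + 14, -242)/b + 465603/E = (-242 + 2*((147 - 192) + 14))/51702 + 465603/(-55080) = (-242 + 2*(-45 + 14))*(1/51702) + 465603*(-1/55080) = (-242 + 2*(-31))*(1/51702) - 155201/18360 = (-242 - 62)*(1/51702) - 155201/18360 = -304*1/51702 - 155201/18360 = -152/25851 - 155201/18360 = -1338297257/158208120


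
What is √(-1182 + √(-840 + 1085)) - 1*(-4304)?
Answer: 4304 + √(-1182 + 7*√5) ≈ 4304.0 + 34.152*I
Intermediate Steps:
√(-1182 + √(-840 + 1085)) - 1*(-4304) = √(-1182 + √245) + 4304 = √(-1182 + 7*√5) + 4304 = 4304 + √(-1182 + 7*√5)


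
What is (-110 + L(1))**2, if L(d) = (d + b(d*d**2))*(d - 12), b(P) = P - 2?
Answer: 12100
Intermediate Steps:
b(P) = -2 + P
L(d) = (-12 + d)*(-2 + d + d**3) (L(d) = (d + (-2 + d*d**2))*(d - 12) = (d + (-2 + d**3))*(-12 + d) = (-2 + d + d**3)*(-12 + d) = (-12 + d)*(-2 + d + d**3))
(-110 + L(1))**2 = (-110 + (24 + 1**2 + 1**4 - 14*1 - 12*1**3))**2 = (-110 + (24 + 1 + 1 - 14 - 12*1))**2 = (-110 + (24 + 1 + 1 - 14 - 12))**2 = (-110 + 0)**2 = (-110)**2 = 12100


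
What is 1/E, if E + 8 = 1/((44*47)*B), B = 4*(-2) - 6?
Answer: -28952/231617 ≈ -0.12500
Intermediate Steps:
B = -14 (B = -8 - 6 = -14)
E = -231617/28952 (E = -8 + 1/((44*47)*(-14)) = -8 + 1/(2068*(-14)) = -8 + 1/(-28952) = -8 - 1/28952 = -231617/28952 ≈ -8.0000)
1/E = 1/(-231617/28952) = -28952/231617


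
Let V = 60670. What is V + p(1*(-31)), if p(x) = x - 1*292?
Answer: 60347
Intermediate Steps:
p(x) = -292 + x (p(x) = x - 292 = -292 + x)
V + p(1*(-31)) = 60670 + (-292 + 1*(-31)) = 60670 + (-292 - 31) = 60670 - 323 = 60347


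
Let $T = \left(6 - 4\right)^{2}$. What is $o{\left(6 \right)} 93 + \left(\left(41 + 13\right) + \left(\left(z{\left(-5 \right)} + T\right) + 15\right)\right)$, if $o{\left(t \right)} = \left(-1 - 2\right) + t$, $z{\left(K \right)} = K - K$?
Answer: $352$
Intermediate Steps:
$z{\left(K \right)} = 0$
$T = 4$ ($T = 2^{2} = 4$)
$o{\left(t \right)} = -3 + t$
$o{\left(6 \right)} 93 + \left(\left(41 + 13\right) + \left(\left(z{\left(-5 \right)} + T\right) + 15\right)\right) = \left(-3 + 6\right) 93 + \left(\left(41 + 13\right) + \left(\left(0 + 4\right) + 15\right)\right) = 3 \cdot 93 + \left(54 + \left(4 + 15\right)\right) = 279 + \left(54 + 19\right) = 279 + 73 = 352$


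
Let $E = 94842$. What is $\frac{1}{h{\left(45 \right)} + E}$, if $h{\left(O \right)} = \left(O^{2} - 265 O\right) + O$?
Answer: $\frac{1}{84987} \approx 1.1767 \cdot 10^{-5}$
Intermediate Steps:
$h{\left(O \right)} = O^{2} - 264 O$
$\frac{1}{h{\left(45 \right)} + E} = \frac{1}{45 \left(-264 + 45\right) + 94842} = \frac{1}{45 \left(-219\right) + 94842} = \frac{1}{-9855 + 94842} = \frac{1}{84987}$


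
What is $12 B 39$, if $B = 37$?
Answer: $17316$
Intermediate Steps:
$12 B 39 = 12 \cdot 37 \cdot 39 = 444 \cdot 39 = 17316$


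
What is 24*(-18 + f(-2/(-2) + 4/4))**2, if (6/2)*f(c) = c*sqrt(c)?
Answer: 23392/3 - 576*sqrt(2) ≈ 6982.8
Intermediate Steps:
f(c) = c**(3/2)/3 (f(c) = (c*sqrt(c))/3 = c**(3/2)/3)
24*(-18 + f(-2/(-2) + 4/4))**2 = 24*(-18 + (-2/(-2) + 4/4)**(3/2)/3)**2 = 24*(-18 + (-2*(-1/2) + 4*(1/4))**(3/2)/3)**2 = 24*(-18 + (1 + 1)**(3/2)/3)**2 = 24*(-18 + 2**(3/2)/3)**2 = 24*(-18 + (2*sqrt(2))/3)**2 = 24*(-18 + 2*sqrt(2)/3)**2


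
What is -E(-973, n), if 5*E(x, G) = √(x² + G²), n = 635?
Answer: -√1349954/5 ≈ -232.38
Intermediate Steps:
E(x, G) = √(G² + x²)/5 (E(x, G) = √(x² + G²)/5 = √(G² + x²)/5)
-E(-973, n) = -√(635² + (-973)²)/5 = -√(403225 + 946729)/5 = -√1349954/5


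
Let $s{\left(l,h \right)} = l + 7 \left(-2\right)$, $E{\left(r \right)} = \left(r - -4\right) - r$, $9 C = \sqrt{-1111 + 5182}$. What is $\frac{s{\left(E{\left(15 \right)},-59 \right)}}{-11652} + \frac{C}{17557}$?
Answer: $\frac{5}{5826} + \frac{\sqrt{4071}}{158013} \approx 0.001262$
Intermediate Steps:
$C = \frac{\sqrt{4071}}{9}$ ($C = \frac{\sqrt{-1111 + 5182}}{9} = \frac{\sqrt{4071}}{9} \approx 7.0894$)
$E{\left(r \right)} = 4$ ($E{\left(r \right)} = \left(r + 4\right) - r = \left(4 + r\right) - r = 4$)
$s{\left(l,h \right)} = -14 + l$ ($s{\left(l,h \right)} = l - 14 = -14 + l$)
$\frac{s{\left(E{\left(15 \right)},-59 \right)}}{-11652} + \frac{C}{17557} = \frac{-14 + 4}{-11652} + \frac{\frac{1}{9} \sqrt{4071}}{17557} = \left(-10\right) \left(- \frac{1}{11652}\right) + \frac{\sqrt{4071}}{9} \cdot \frac{1}{17557} = \frac{5}{5826} + \frac{\sqrt{4071}}{158013}$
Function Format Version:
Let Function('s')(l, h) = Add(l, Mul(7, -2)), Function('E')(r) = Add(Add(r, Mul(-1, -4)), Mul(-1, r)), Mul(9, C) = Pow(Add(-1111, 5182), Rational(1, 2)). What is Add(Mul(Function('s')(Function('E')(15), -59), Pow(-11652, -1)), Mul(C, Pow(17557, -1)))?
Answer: Add(Rational(5, 5826), Mul(Rational(1, 158013), Pow(4071, Rational(1, 2)))) ≈ 0.0012620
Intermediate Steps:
C = Mul(Rational(1, 9), Pow(4071, Rational(1, 2))) (C = Mul(Rational(1, 9), Pow(Add(-1111, 5182), Rational(1, 2))) = Mul(Rational(1, 9), Pow(4071, Rational(1, 2))) ≈ 7.0894)
Function('E')(r) = 4 (Function('E')(r) = Add(Add(r, 4), Mul(-1, r)) = Add(Add(4, r), Mul(-1, r)) = 4)
Function('s')(l, h) = Add(-14, l) (Function('s')(l, h) = Add(l, -14) = Add(-14, l))
Add(Mul(Function('s')(Function('E')(15), -59), Pow(-11652, -1)), Mul(C, Pow(17557, -1))) = Add(Mul(Add(-14, 4), Pow(-11652, -1)), Mul(Mul(Rational(1, 9), Pow(4071, Rational(1, 2))), Pow(17557, -1))) = Add(Mul(-10, Rational(-1, 11652)), Mul(Mul(Rational(1, 9), Pow(4071, Rational(1, 2))), Rational(1, 17557))) = Add(Rational(5, 5826), Mul(Rational(1, 158013), Pow(4071, Rational(1, 2))))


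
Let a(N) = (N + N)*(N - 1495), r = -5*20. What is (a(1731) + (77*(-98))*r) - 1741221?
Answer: -169589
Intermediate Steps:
r = -100
a(N) = 2*N*(-1495 + N) (a(N) = (2*N)*(-1495 + N) = 2*N*(-1495 + N))
(a(1731) + (77*(-98))*r) - 1741221 = (2*1731*(-1495 + 1731) + (77*(-98))*(-100)) - 1741221 = (2*1731*236 - 7546*(-100)) - 1741221 = (817032 + 754600) - 1741221 = 1571632 - 1741221 = -169589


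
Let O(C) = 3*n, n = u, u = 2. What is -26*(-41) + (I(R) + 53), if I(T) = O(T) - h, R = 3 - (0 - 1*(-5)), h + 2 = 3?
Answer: 1124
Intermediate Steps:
h = 1 (h = -2 + 3 = 1)
n = 2
R = -2 (R = 3 - (0 + 5) = 3 - 1*5 = 3 - 5 = -2)
O(C) = 6 (O(C) = 3*2 = 6)
I(T) = 5 (I(T) = 6 - 1*1 = 6 - 1 = 5)
-26*(-41) + (I(R) + 53) = -26*(-41) + (5 + 53) = 1066 + 58 = 1124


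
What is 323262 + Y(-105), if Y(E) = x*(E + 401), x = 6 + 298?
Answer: 413246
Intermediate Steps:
x = 304
Y(E) = 121904 + 304*E (Y(E) = 304*(E + 401) = 304*(401 + E) = 121904 + 304*E)
323262 + Y(-105) = 323262 + (121904 + 304*(-105)) = 323262 + (121904 - 31920) = 323262 + 89984 = 413246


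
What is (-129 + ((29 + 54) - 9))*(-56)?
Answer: 3080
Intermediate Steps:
(-129 + ((29 + 54) - 9))*(-56) = (-129 + (83 - 9))*(-56) = (-129 + 74)*(-56) = -55*(-56) = 3080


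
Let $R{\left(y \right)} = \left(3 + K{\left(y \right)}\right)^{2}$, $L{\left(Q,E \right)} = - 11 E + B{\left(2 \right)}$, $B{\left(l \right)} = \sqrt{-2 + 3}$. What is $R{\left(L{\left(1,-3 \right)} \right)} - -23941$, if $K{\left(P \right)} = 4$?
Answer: $23990$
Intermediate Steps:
$B{\left(l \right)} = 1$ ($B{\left(l \right)} = \sqrt{1} = 1$)
$L{\left(Q,E \right)} = 1 - 11 E$ ($L{\left(Q,E \right)} = - 11 E + 1 = 1 - 11 E$)
$R{\left(y \right)} = 49$ ($R{\left(y \right)} = \left(3 + 4\right)^{2} = 7^{2} = 49$)
$R{\left(L{\left(1,-3 \right)} \right)} - -23941 = 49 - -23941 = 49 + 23941 = 23990$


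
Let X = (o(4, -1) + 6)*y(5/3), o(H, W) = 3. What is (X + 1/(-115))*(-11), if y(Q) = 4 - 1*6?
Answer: 22781/115 ≈ 198.10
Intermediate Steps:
y(Q) = -2 (y(Q) = 4 - 6 = -2)
X = -18 (X = (3 + 6)*(-2) = 9*(-2) = -18)
(X + 1/(-115))*(-11) = (-18 + 1/(-115))*(-11) = (-18 - 1/115)*(-11) = -2071/115*(-11) = 22781/115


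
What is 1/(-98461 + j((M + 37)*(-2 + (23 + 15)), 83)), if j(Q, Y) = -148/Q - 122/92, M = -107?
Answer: -7245/713359127 ≈ -1.0156e-5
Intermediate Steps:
j(Q, Y) = -61/46 - 148/Q (j(Q, Y) = -148/Q - 122*1/92 = -148/Q - 61/46 = -61/46 - 148/Q)
1/(-98461 + j((M + 37)*(-2 + (23 + 15)), 83)) = 1/(-98461 + (-61/46 - 148*1/((-107 + 37)*(-2 + (23 + 15))))) = 1/(-98461 + (-61/46 - 148*(-1/(70*(-2 + 38))))) = 1/(-98461 + (-61/46 - 148/((-70*36)))) = 1/(-98461 + (-61/46 - 148/(-2520))) = 1/(-98461 + (-61/46 - 148*(-1/2520))) = 1/(-98461 + (-61/46 + 37/630)) = 1/(-98461 - 9182/7245) = 1/(-713359127/7245) = -7245/713359127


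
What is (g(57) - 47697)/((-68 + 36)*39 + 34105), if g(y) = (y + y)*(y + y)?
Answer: -34701/32857 ≈ -1.0561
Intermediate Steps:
g(y) = 4*y**2 (g(y) = (2*y)*(2*y) = 4*y**2)
(g(57) - 47697)/((-68 + 36)*39 + 34105) = (4*57**2 - 47697)/((-68 + 36)*39 + 34105) = (4*3249 - 47697)/(-32*39 + 34105) = (12996 - 47697)/(-1248 + 34105) = -34701/32857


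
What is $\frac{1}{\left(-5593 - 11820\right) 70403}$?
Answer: $- \frac{1}{1225927439} \approx -8.1571 \cdot 10^{-10}$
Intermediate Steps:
$\frac{1}{\left(-5593 - 11820\right) 70403} = \frac{1}{-17413} \cdot \frac{1}{70403} = \left(- \frac{1}{17413}\right) \frac{1}{70403} = - \frac{1}{1225927439}$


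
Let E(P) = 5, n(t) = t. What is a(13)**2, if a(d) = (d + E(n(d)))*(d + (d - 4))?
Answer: 156816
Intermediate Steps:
a(d) = (-4 + 2*d)*(5 + d) (a(d) = (d + 5)*(d + (d - 4)) = (5 + d)*(d + (-4 + d)) = (5 + d)*(-4 + 2*d) = (-4 + 2*d)*(5 + d))
a(13)**2 = (-20 + 2*13**2 + 6*13)**2 = (-20 + 2*169 + 78)**2 = (-20 + 338 + 78)**2 = 396**2 = 156816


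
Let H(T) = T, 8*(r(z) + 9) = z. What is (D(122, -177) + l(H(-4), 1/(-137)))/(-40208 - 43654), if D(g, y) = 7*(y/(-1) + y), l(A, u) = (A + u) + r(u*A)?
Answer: 3563/22978188 ≈ 0.00015506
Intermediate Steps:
r(z) = -9 + z/8
l(A, u) = -9 + A + u + A*u/8 (l(A, u) = (A + u) + (-9 + (u*A)/8) = (A + u) + (-9 + (A*u)/8) = (A + u) + (-9 + A*u/8) = -9 + A + u + A*u/8)
D(g, y) = 0 (D(g, y) = 7*(y*(-1) + y) = 7*(-y + y) = 7*0 = 0)
(D(122, -177) + l(H(-4), 1/(-137)))/(-40208 - 43654) = (0 + (-9 - 4 + 1/(-137) + (⅛)*(-4)/(-137)))/(-40208 - 43654) = (0 + (-9 - 4 - 1/137 + (⅛)*(-4)*(-1/137)))/(-83862) = (0 + (-9 - 4 - 1/137 + 1/274))*(-1/83862) = (0 - 3563/274)*(-1/83862) = -3563/274*(-1/83862) = 3563/22978188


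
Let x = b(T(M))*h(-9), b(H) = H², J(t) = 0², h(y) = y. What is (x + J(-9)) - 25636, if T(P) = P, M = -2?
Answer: -25672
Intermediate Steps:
J(t) = 0
x = -36 (x = (-2)²*(-9) = 4*(-9) = -36)
(x + J(-9)) - 25636 = (-36 + 0) - 25636 = -36 - 25636 = -25672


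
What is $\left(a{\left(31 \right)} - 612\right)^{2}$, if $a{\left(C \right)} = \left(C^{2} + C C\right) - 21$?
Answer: $1661521$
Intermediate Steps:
$a{\left(C \right)} = -21 + 2 C^{2}$ ($a{\left(C \right)} = \left(C^{2} + C^{2}\right) - 21 = 2 C^{2} - 21 = -21 + 2 C^{2}$)
$\left(a{\left(31 \right)} - 612\right)^{2} = \left(\left(-21 + 2 \cdot 31^{2}\right) - 612\right)^{2} = \left(\left(-21 + 2 \cdot 961\right) - 612\right)^{2} = \left(\left(-21 + 1922\right) - 612\right)^{2} = \left(1901 - 612\right)^{2} = 1289^{2} = 1661521$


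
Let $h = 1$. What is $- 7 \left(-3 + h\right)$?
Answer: $14$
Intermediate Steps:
$- 7 \left(-3 + h\right) = - 7 \left(-3 + 1\right) = \left(-7\right) \left(-2\right) = 14$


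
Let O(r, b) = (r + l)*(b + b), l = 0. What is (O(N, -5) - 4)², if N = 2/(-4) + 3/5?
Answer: 25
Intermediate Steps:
N = ⅒ (N = 2*(-¼) + 3*(⅕) = -½ + ⅗ = ⅒ ≈ 0.10000)
O(r, b) = 2*b*r (O(r, b) = (r + 0)*(b + b) = r*(2*b) = 2*b*r)
(O(N, -5) - 4)² = (2*(-5)*(⅒) - 4)² = (-1 - 4)² = (-5)² = 25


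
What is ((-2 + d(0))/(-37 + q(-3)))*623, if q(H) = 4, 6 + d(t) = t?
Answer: 4984/33 ≈ 151.03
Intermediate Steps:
d(t) = -6 + t
((-2 + d(0))/(-37 + q(-3)))*623 = ((-2 + (-6 + 0))/(-37 + 4))*623 = ((-2 - 6)/(-33))*623 = -8*(-1/33)*623 = (8/33)*623 = 4984/33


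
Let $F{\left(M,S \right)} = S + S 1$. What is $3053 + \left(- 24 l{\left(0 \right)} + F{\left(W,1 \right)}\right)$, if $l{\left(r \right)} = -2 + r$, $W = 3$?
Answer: $3103$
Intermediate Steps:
$F{\left(M,S \right)} = 2 S$ ($F{\left(M,S \right)} = S + S = 2 S$)
$3053 + \left(- 24 l{\left(0 \right)} + F{\left(W,1 \right)}\right) = 3053 - \left(-2 + 24 \left(-2 + 0\right)\right) = 3053 + \left(\left(-24\right) \left(-2\right) + 2\right) = 3053 + \left(48 + 2\right) = 3053 + 50 = 3103$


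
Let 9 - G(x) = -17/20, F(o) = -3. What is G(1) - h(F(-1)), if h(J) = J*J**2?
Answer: 737/20 ≈ 36.850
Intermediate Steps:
G(x) = 197/20 (G(x) = 9 - (-17)/20 = 9 - 1*(-17/20) = 9 + 17/20 = 197/20)
h(J) = J**3
G(1) - h(F(-1)) = 197/20 - 1*(-3)**3 = 197/20 - 1*(-27) = 197/20 + 27 = 737/20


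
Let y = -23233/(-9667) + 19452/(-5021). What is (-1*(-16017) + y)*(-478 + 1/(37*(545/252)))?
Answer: -1070384871215373472/139824130165 ≈ -7.6552e+6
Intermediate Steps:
y = -10198513/6934001 (y = -23233*(-1/9667) + 19452*(-1/5021) = 3319/1381 - 19452/5021 = -10198513/6934001 ≈ -1.4708)
(-1*(-16017) + y)*(-478 + 1/(37*(545/252))) = (-1*(-16017) - 10198513/6934001)*(-478 + 1/(37*(545/252))) = (16017 - 10198513/6934001)*(-478 + 1/(37*(545*(1/252)))) = 111051695504*(-478 + 1/(37*(545/252)))/6934001 = 111051695504*(-478 + 1/(20165/252))/6934001 = 111051695504*(-478 + 252/20165)/6934001 = (111051695504/6934001)*(-9638618/20165) = -1070384871215373472/139824130165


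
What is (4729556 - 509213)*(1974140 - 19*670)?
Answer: 8277822963630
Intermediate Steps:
(4729556 - 509213)*(1974140 - 19*670) = 4220343*(1974140 - 12730) = 4220343*1961410 = 8277822963630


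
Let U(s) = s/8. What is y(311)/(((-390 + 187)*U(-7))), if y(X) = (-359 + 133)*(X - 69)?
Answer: -437536/1421 ≈ -307.91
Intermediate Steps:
U(s) = s/8 (U(s) = s*(1/8) = s/8)
y(X) = 15594 - 226*X (y(X) = -226*(-69 + X) = 15594 - 226*X)
y(311)/(((-390 + 187)*U(-7))) = (15594 - 226*311)/(((-390 + 187)*((1/8)*(-7)))) = (15594 - 70286)/((-203*(-7/8))) = -54692/1421/8 = -54692*8/1421 = -437536/1421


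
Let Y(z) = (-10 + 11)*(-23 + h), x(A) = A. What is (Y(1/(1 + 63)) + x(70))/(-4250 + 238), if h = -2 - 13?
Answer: -8/1003 ≈ -0.0079761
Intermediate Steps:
h = -15
Y(z) = -38 (Y(z) = (-10 + 11)*(-23 - 15) = 1*(-38) = -38)
(Y(1/(1 + 63)) + x(70))/(-4250 + 238) = (-38 + 70)/(-4250 + 238) = 32/(-4012) = 32*(-1/4012) = -8/1003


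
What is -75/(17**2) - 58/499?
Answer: -54187/144211 ≈ -0.37575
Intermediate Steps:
-75/(17**2) - 58/499 = -75/289 - 58*1/499 = -75*1/289 - 58/499 = -75/289 - 58/499 = -54187/144211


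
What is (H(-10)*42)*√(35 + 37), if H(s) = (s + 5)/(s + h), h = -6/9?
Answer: 945*√2/8 ≈ 167.05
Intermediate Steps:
h = -⅔ (h = -6*⅑ = -⅔ ≈ -0.66667)
H(s) = (5 + s)/(-⅔ + s) (H(s) = (s + 5)/(s - ⅔) = (5 + s)/(-⅔ + s))
(H(-10)*42)*√(35 + 37) = ((3*(5 - 10)/(-2 + 3*(-10)))*42)*√(35 + 37) = ((3*(-5)/(-2 - 30))*42)*√72 = ((3*(-5)/(-32))*42)*(6*√2) = ((3*(-1/32)*(-5))*42)*(6*√2) = ((15/32)*42)*(6*√2) = 315*(6*√2)/16 = 945*√2/8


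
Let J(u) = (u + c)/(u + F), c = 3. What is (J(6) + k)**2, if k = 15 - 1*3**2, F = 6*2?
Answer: 169/4 ≈ 42.250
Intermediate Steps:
F = 12
J(u) = (3 + u)/(12 + u) (J(u) = (u + 3)/(u + 12) = (3 + u)/(12 + u))
k = 6 (k = 15 - 1*9 = 15 - 9 = 6)
(J(6) + k)**2 = ((3 + 6)/(12 + 6) + 6)**2 = (9/18 + 6)**2 = ((1/18)*9 + 6)**2 = (1/2 + 6)**2 = (13/2)**2 = 169/4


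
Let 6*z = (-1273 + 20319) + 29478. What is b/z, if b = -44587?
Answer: -133761/24262 ≈ -5.5132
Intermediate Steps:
z = 24262/3 (z = ((-1273 + 20319) + 29478)/6 = (19046 + 29478)/6 = (⅙)*48524 = 24262/3 ≈ 8087.3)
b/z = -44587/24262/3 = -44587*3/24262 = -133761/24262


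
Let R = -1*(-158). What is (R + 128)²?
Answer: 81796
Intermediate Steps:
R = 158
(R + 128)² = (158 + 128)² = 286² = 81796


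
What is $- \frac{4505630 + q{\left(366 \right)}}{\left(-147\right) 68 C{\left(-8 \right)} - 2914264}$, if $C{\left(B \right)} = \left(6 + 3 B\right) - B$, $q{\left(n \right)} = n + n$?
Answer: $\frac{2253181}{1407152} \approx 1.6012$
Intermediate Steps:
$q{\left(n \right)} = 2 n$
$C{\left(B \right)} = 6 + 2 B$
$- \frac{4505630 + q{\left(366 \right)}}{\left(-147\right) 68 C{\left(-8 \right)} - 2914264} = - \frac{4505630 + 2 \cdot 366}{\left(-147\right) 68 \left(6 + 2 \left(-8\right)\right) - 2914264} = - \frac{4505630 + 732}{- 9996 \left(6 - 16\right) - 2914264} = - \frac{4506362}{\left(-9996\right) \left(-10\right) - 2914264} = - \frac{4506362}{99960 - 2914264} = - \frac{4506362}{-2814304} = - \frac{4506362 \left(-1\right)}{2814304} = \left(-1\right) \left(- \frac{2253181}{1407152}\right) = \frac{2253181}{1407152}$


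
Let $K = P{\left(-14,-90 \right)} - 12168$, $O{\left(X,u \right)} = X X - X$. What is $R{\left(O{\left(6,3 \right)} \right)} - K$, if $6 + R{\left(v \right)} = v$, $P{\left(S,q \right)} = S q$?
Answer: $10932$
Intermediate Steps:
$O{\left(X,u \right)} = X^{2} - X$
$R{\left(v \right)} = -6 + v$
$K = -10908$ ($K = \left(-14\right) \left(-90\right) - 12168 = 1260 - 12168 = -10908$)
$R{\left(O{\left(6,3 \right)} \right)} - K = \left(-6 + 6 \left(-1 + 6\right)\right) - -10908 = \left(-6 + 6 \cdot 5\right) + 10908 = \left(-6 + 30\right) + 10908 = 24 + 10908 = 10932$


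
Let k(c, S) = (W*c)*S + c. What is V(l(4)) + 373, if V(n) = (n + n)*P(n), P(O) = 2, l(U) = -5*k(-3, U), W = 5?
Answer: 1633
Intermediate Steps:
k(c, S) = c + 5*S*c (k(c, S) = (5*c)*S + c = 5*S*c + c = c + 5*S*c)
l(U) = 15 + 75*U (l(U) = -(-15)*(1 + 5*U) = -5*(-3 - 15*U) = 15 + 75*U)
V(n) = 4*n (V(n) = (n + n)*2 = (2*n)*2 = 4*n)
V(l(4)) + 373 = 4*(15 + 75*4) + 373 = 4*(15 + 300) + 373 = 4*315 + 373 = 1260 + 373 = 1633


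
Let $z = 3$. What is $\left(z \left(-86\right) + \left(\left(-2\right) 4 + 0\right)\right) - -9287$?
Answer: $9021$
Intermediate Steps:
$\left(z \left(-86\right) + \left(\left(-2\right) 4 + 0\right)\right) - -9287 = \left(3 \left(-86\right) + \left(\left(-2\right) 4 + 0\right)\right) - -9287 = \left(-258 + \left(-8 + 0\right)\right) + 9287 = \left(-258 - 8\right) + 9287 = -266 + 9287 = 9021$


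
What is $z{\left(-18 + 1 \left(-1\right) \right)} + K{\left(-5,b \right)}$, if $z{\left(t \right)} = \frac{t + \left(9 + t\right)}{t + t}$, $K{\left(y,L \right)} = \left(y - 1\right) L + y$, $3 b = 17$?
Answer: $- \frac{1453}{38} \approx -38.237$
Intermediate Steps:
$b = \frac{17}{3}$ ($b = \frac{1}{3} \cdot 17 = \frac{17}{3} \approx 5.6667$)
$K{\left(y,L \right)} = y + L \left(-1 + y\right)$ ($K{\left(y,L \right)} = \left(y - 1\right) L + y = \left(-1 + y\right) L + y = L \left(-1 + y\right) + y = y + L \left(-1 + y\right)$)
$z{\left(t \right)} = \frac{9 + 2 t}{2 t}$
$z{\left(-18 + 1 \left(-1\right) \right)} + K{\left(-5,b \right)} = \frac{\frac{9}{2} + \left(-18 + 1 \left(-1\right)\right)}{-18 + 1 \left(-1\right)} - 39 = \frac{\frac{9}{2} - 19}{-18 - 1} - 39 = \frac{\frac{9}{2} - 19}{-19} - 39 = \left(- \frac{1}{19}\right) \left(- \frac{29}{2}\right) - 39 = \frac{29}{38} - 39 = - \frac{1453}{38}$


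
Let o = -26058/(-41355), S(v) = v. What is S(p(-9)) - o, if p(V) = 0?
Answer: -8686/13785 ≈ -0.63011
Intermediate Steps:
o = 8686/13785 (o = -26058*(-1/41355) = 8686/13785 ≈ 0.63011)
S(p(-9)) - o = 0 - 1*8686/13785 = 0 - 8686/13785 = -8686/13785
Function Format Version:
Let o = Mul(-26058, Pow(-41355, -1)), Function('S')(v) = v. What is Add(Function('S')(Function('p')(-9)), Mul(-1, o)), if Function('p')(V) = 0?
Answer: Rational(-8686, 13785) ≈ -0.63011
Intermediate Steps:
o = Rational(8686, 13785) (o = Mul(-26058, Rational(-1, 41355)) = Rational(8686, 13785) ≈ 0.63011)
Add(Function('S')(Function('p')(-9)), Mul(-1, o)) = Add(0, Mul(-1, Rational(8686, 13785))) = Add(0, Rational(-8686, 13785)) = Rational(-8686, 13785)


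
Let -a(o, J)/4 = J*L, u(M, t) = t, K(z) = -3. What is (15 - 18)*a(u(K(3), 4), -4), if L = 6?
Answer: -288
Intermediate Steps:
a(o, J) = -24*J (a(o, J) = -4*J*6 = -24*J)
(15 - 18)*a(u(K(3), 4), -4) = (15 - 18)*(-24*(-4)) = -3*96 = -288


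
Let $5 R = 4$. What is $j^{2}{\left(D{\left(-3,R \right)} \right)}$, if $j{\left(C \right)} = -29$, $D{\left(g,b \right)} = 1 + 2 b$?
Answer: $841$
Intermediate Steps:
$R = \frac{4}{5}$ ($R = \frac{1}{5} \cdot 4 = \frac{4}{5} \approx 0.8$)
$j^{2}{\left(D{\left(-3,R \right)} \right)} = \left(-29\right)^{2} = 841$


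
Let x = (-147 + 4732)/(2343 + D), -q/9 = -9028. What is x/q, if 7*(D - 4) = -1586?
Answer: 32095/1206023436 ≈ 2.6612e-5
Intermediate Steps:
D = -1558/7 (D = 4 + (⅐)*(-1586) = 4 - 1586/7 = -1558/7 ≈ -222.57)
q = 81252 (q = -9*(-9028) = 81252)
x = 32095/14843 (x = (-147 + 4732)/(2343 - 1558/7) = 4585/(14843/7) = 4585*(7/14843) = 32095/14843 ≈ 2.1623)
x/q = (32095/14843)/81252 = (32095/14843)*(1/81252) = 32095/1206023436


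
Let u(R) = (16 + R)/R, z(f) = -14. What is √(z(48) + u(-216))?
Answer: I*√1059/9 ≈ 3.6158*I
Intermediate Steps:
u(R) = (16 + R)/R
√(z(48) + u(-216)) = √(-14 + (16 - 216)/(-216)) = √(-14 - 1/216*(-200)) = √(-14 + 25/27) = √(-353/27) = I*√1059/9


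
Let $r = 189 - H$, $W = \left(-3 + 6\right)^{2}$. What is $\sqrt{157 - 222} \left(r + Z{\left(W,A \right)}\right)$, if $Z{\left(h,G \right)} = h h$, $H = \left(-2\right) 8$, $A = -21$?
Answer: $286 i \sqrt{65} \approx 2305.8 i$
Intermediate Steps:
$H = -16$
$W = 9$ ($W = 3^{2} = 9$)
$Z{\left(h,G \right)} = h^{2}$
$r = 205$ ($r = 189 - -16 = 189 + 16 = 205$)
$\sqrt{157 - 222} \left(r + Z{\left(W,A \right)}\right) = \sqrt{157 - 222} \left(205 + 9^{2}\right) = \sqrt{-65} \left(205 + 81\right) = i \sqrt{65} \cdot 286 = 286 i \sqrt{65}$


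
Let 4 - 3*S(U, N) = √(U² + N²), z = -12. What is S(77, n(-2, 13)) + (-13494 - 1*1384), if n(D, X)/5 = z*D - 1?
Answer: -44630/3 - √19154/3 ≈ -14923.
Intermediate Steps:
n(D, X) = -5 - 60*D (n(D, X) = 5*(-12*D - 1) = 5*(-1 - 12*D) = -5 - 60*D)
S(U, N) = 4/3 - √(N² + U²)/3 (S(U, N) = 4/3 - √(U² + N²)/3 = 4/3 - √(N² + U²)/3)
S(77, n(-2, 13)) + (-13494 - 1*1384) = (4/3 - √((-5 - 60*(-2))² + 77²)/3) + (-13494 - 1*1384) = (4/3 - √((-5 + 120)² + 5929)/3) + (-13494 - 1384) = (4/3 - √(115² + 5929)/3) - 14878 = (4/3 - √(13225 + 5929)/3) - 14878 = (4/3 - √19154/3) - 14878 = -44630/3 - √19154/3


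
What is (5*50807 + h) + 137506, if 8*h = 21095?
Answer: 3153423/8 ≈ 3.9418e+5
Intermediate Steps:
h = 21095/8 (h = (1/8)*21095 = 21095/8 ≈ 2636.9)
(5*50807 + h) + 137506 = (5*50807 + 21095/8) + 137506 = (254035 + 21095/8) + 137506 = 2053375/8 + 137506 = 3153423/8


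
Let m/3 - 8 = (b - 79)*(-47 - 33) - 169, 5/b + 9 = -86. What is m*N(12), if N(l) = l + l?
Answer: 8431272/19 ≈ 4.4375e+5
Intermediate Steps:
b = -1/19 (b = 5/(-9 - 86) = 5/(-95) = 5*(-1/95) = -1/19 ≈ -0.052632)
N(l) = 2*l
m = 351303/19 (m = 24 + 3*((-1/19 - 79)*(-47 - 33) - 169) = 24 + 3*(-1502/19*(-80) - 169) = 24 + 3*(120160/19 - 169) = 24 + 3*(116949/19) = 24 + 350847/19 = 351303/19 ≈ 18490.)
m*N(12) = 351303*(2*12)/19 = (351303/19)*24 = 8431272/19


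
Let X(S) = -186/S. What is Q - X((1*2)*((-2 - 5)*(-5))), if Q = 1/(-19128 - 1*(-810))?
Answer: 1703539/641130 ≈ 2.6571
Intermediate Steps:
Q = -1/18318 (Q = 1/(-19128 + 810) = 1/(-18318) = -1/18318 ≈ -5.4591e-5)
Q - X((1*2)*((-2 - 5)*(-5))) = -1/18318 - (-186)/((1*2)*((-2 - 5)*(-5))) = -1/18318 - (-186)/(2*(-7*(-5))) = -1/18318 - (-186)/(2*35) = -1/18318 - (-186)/70 = -1/18318 - 1*(-93/35) = -1/18318 + 93/35 = 1703539/641130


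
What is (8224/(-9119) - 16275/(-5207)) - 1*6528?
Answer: -309861038867/47482633 ≈ -6525.8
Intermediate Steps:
(8224/(-9119) - 16275/(-5207)) - 1*6528 = (8224*(-1/9119) - 16275*(-1/5207)) - 6528 = (-8224/9119 + 16275/5207) - 6528 = 105589357/47482633 - 6528 = -309861038867/47482633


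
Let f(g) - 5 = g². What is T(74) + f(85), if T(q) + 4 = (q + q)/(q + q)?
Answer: 7227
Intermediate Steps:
f(g) = 5 + g²
T(q) = -3 (T(q) = -4 + (q + q)/(q + q) = -4 + (2*q)/((2*q)) = -4 + (2*q)*(1/(2*q)) = -4 + 1 = -3)
T(74) + f(85) = -3 + (5 + 85²) = -3 + (5 + 7225) = -3 + 7230 = 7227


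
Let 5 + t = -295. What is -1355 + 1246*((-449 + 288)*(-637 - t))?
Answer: 67602867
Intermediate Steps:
t = -300 (t = -5 - 295 = -300)
-1355 + 1246*((-449 + 288)*(-637 - t)) = -1355 + 1246*((-449 + 288)*(-637 - 1*(-300))) = -1355 + 1246*(-161*(-637 + 300)) = -1355 + 1246*(-161*(-337)) = -1355 + 1246*54257 = -1355 + 67604222 = 67602867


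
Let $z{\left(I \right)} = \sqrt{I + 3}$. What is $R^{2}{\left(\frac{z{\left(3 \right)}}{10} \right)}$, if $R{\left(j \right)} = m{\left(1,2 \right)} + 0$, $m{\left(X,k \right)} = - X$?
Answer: $1$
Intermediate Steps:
$z{\left(I \right)} = \sqrt{3 + I}$
$R{\left(j \right)} = -1$ ($R{\left(j \right)} = \left(-1\right) 1 + 0 = -1 + 0 = -1$)
$R^{2}{\left(\frac{z{\left(3 \right)}}{10} \right)} = \left(-1\right)^{2} = 1$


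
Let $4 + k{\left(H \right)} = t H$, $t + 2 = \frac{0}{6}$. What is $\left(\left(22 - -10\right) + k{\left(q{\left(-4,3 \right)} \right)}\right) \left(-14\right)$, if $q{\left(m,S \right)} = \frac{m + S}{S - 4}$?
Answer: $-364$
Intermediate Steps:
$t = -2$ ($t = -2 + \frac{0}{6} = -2 + 0 \cdot \frac{1}{6} = -2 + 0 = -2$)
$q{\left(m,S \right)} = \frac{S + m}{-4 + S}$
$k{\left(H \right)} = -4 - 2 H$
$\left(\left(22 - -10\right) + k{\left(q{\left(-4,3 \right)} \right)}\right) \left(-14\right) = \left(\left(22 - -10\right) - \left(4 + 2 \frac{3 - 4}{-4 + 3}\right)\right) \left(-14\right) = \left(\left(22 + 10\right) - \left(4 + 2 \frac{1}{-1} \left(-1\right)\right)\right) \left(-14\right) = \left(32 - \left(4 + 2 \left(\left(-1\right) \left(-1\right)\right)\right)\right) \left(-14\right) = \left(32 - 6\right) \left(-14\right) = 26 \left(-14\right) = -364$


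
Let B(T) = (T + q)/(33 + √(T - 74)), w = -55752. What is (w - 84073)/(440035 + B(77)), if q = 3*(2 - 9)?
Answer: -33409775572425/105142338251423 - 3915100*√3/105142338251423 ≈ -0.31776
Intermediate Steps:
q = -21 (q = 3*(-7) = -21)
B(T) = (-21 + T)/(33 + √(-74 + T)) (B(T) = (T - 21)/(33 + √(T - 74)) = (-21 + T)/(33 + √(-74 + T)))
(w - 84073)/(440035 + B(77)) = (-55752 - 84073)/(440035 + (-21 + 77)/(33 + √(-74 + 77))) = -139825/(440035 + 56/(33 + √3))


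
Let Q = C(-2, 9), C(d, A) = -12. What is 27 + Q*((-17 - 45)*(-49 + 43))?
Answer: -4437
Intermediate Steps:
Q = -12
27 + Q*((-17 - 45)*(-49 + 43)) = 27 - 12*(-17 - 45)*(-49 + 43) = 27 - (-744)*(-6) = 27 - 12*372 = 27 - 4464 = -4437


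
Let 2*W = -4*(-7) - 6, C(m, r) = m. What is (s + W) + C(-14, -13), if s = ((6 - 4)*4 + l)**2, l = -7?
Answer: -2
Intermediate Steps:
s = 1 (s = ((6 - 4)*4 - 7)**2 = (2*4 - 7)**2 = (8 - 7)**2 = 1**2 = 1)
W = 11 (W = (-4*(-7) - 6)/2 = (28 - 6)/2 = (1/2)*22 = 11)
(s + W) + C(-14, -13) = (1 + 11) - 14 = 12 - 14 = -2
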